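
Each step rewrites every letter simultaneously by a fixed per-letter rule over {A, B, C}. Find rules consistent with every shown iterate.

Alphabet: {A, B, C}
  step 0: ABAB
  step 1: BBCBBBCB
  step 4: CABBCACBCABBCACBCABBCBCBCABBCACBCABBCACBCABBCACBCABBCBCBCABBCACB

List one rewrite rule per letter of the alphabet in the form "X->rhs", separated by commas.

  step 0 ⇒ step 1: ABAB ⇒ BB·CB·BB·CB
    A ↦ BB
    B ↦ CB
    C ↦ CA  (constrained at step 1)

A->BB, B->CB, C->CA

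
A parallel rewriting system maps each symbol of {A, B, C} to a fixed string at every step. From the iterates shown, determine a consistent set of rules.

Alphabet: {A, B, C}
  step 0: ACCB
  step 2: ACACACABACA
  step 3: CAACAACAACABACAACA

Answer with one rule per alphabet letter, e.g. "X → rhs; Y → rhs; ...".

A->CA, B->BA, C->A

  step 2 ⇒ step 3: ACACACABACA ⇒ CA·A·CA·A·CA·A·CA·BA·CA·A·CA
    A ↦ CA
    B ↦ BA
    C ↦ A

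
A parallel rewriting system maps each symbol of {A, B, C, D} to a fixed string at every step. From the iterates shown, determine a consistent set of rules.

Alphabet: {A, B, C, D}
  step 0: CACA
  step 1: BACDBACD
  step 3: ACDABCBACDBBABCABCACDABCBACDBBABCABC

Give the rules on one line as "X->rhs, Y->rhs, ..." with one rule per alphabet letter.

A->ACD, B->ABC, C->B, D->B

  step 0 ⇒ step 1: CACA ⇒ B·ACD·B·ACD
    A ↦ ACD
    C ↦ B
    B ↦ ABC  (constrained at step 1)
    D ↦ B  (constrained at step 1)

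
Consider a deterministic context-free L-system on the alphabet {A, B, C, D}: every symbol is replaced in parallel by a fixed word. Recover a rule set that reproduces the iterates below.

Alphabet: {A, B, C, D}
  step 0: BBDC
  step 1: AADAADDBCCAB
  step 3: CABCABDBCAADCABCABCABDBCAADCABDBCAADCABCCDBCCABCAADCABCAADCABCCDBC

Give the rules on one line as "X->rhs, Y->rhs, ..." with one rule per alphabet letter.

  step 0 ⇒ step 1: BBDC ⇒ AAD·AAD·DBC·CAB
    B ↦ AAD
    C ↦ CAB
    D ↦ DBC
    A ↦ C  (constrained at step 1)

A->C, B->AAD, C->CAB, D->DBC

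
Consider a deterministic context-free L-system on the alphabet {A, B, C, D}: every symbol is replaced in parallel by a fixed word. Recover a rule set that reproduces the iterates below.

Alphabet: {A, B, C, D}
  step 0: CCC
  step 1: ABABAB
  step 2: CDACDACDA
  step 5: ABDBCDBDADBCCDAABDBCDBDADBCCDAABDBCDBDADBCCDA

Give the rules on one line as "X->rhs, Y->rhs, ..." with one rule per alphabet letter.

A->C, B->DA, C->AB, D->DB

  step 1 ⇒ step 2: ABABAB ⇒ C·DA·C·DA·C·DA
    A ↦ C
    B ↦ DA
  step 0 ⇒ step 1: CCC ⇒ AB·AB·AB
    C ↦ AB
    D ↦ DB  (constrained at step 2)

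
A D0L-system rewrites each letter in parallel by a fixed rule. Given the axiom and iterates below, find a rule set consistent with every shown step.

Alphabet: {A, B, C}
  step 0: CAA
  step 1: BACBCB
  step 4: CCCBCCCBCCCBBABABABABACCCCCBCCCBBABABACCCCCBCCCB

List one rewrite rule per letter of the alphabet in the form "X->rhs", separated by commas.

  step 0 ⇒ step 1: CAA ⇒ BA·CB·CB
    A ↦ CB
    C ↦ BA
    B ↦ CC  (constrained at step 1)

A->CB, B->CC, C->BA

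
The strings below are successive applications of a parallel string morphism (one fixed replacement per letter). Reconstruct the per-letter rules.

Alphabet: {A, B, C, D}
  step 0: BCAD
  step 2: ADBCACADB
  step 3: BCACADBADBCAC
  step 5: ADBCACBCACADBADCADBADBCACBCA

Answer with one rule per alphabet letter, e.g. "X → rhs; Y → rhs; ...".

  step 2 ⇒ step 3: ADBCACADB ⇒ B·CA·C·AD·B·AD·B·CA·C
    A ↦ B
    B ↦ C
    C ↦ AD
    D ↦ CA

A->B, B->C, C->AD, D->CA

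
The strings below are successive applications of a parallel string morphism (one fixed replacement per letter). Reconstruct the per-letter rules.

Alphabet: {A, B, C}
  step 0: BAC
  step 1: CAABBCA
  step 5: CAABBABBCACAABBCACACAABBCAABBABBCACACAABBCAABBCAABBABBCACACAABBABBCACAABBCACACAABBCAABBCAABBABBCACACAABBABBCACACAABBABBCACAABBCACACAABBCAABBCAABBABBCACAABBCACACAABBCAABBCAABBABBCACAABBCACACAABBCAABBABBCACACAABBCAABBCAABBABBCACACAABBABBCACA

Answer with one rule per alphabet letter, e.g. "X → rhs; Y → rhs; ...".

  step 0 ⇒ step 1: BAC ⇒ CA·ABB·CA
    A ↦ ABB
    B ↦ CA
    C ↦ CA

A->ABB, B->CA, C->CA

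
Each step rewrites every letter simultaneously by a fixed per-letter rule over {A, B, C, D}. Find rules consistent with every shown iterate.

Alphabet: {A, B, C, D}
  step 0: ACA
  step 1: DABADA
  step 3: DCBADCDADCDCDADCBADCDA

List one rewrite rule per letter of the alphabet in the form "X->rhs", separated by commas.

A->DA, B->D, C->BA, D->DC

  step 0 ⇒ step 1: ACA ⇒ DA·BA·DA
    A ↦ DA
    C ↦ BA
    B ↦ D  (constrained at step 1)
    D ↦ DC  (constrained at step 1)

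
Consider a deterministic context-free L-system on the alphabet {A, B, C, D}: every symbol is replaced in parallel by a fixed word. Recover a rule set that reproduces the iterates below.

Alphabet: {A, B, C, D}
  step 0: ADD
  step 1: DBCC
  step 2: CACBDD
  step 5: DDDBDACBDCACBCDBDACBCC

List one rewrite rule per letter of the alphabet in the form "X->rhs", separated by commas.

A->DB, B->ACB, C->D, D->C

  step 1 ⇒ step 2: DBCC ⇒ C·ACB·D·D
    B ↦ ACB
    C ↦ D
    D ↦ C
  step 0 ⇒ step 1: ADD ⇒ DB·C·C
    A ↦ DB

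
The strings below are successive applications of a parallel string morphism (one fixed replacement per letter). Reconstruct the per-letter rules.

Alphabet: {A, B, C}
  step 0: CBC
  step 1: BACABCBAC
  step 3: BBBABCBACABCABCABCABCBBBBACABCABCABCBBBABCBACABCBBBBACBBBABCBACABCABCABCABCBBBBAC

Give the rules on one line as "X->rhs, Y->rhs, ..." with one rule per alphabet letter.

A->BBB, B->ABC, C->BAC

  step 0 ⇒ step 1: CBC ⇒ BAC·ABC·BAC
    B ↦ ABC
    C ↦ BAC
    A ↦ BBB  (constrained at step 1)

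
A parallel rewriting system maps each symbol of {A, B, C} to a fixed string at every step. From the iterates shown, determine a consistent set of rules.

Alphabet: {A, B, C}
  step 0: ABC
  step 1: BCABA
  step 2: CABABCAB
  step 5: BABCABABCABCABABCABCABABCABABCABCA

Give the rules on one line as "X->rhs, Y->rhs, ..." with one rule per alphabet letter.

A->B, B->CA, C->BA

  step 1 ⇒ step 2: BCABA ⇒ CA·BA·B·CA·B
    A ↦ B
    B ↦ CA
    C ↦ BA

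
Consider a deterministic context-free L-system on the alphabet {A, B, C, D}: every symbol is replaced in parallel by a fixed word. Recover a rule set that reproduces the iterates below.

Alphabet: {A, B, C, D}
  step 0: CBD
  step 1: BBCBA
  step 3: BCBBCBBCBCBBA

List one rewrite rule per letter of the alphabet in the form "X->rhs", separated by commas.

  step 0 ⇒ step 1: CBD ⇒ B·BC·BA
    B ↦ BC
    C ↦ B
    D ↦ BA
    A ↦ D  (constrained at step 1)

A->D, B->BC, C->B, D->BA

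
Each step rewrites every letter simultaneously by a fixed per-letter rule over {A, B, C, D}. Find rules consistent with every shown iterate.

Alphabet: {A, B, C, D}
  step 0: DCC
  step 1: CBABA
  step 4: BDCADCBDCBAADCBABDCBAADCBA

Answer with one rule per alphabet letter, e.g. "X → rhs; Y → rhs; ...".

  step 0 ⇒ step 1: DCC ⇒ C·BA·BA
    C ↦ BA
    D ↦ C
    A ↦ AD  (constrained at step 1)
    B ↦ BD  (constrained at step 1)

A->AD, B->BD, C->BA, D->C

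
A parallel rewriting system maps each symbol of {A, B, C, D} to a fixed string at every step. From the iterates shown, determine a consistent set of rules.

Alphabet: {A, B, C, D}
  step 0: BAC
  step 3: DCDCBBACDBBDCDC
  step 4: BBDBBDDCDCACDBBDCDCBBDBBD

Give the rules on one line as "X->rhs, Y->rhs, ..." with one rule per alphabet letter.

A->AC, B->DC, C->D, D->BB

  step 3 ⇒ step 4: DCDCBBACDBBDCDC ⇒ BB·D·BB·D·DC·DC·AC·D·BB·DC·DC·BB·D·BB·D
    A ↦ AC
    B ↦ DC
    C ↦ D
    D ↦ BB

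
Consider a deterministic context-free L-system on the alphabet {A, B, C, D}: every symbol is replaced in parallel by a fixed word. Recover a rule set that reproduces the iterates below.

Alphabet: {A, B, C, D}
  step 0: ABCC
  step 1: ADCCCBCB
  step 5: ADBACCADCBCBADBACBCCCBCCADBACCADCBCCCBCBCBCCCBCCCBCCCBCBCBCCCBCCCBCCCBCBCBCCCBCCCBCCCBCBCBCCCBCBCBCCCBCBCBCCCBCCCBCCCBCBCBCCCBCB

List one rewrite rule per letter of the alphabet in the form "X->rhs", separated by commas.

A->AD, B->CC, C->CB, D->BA

  step 0 ⇒ step 1: ABCC ⇒ AD·CC·CB·CB
    A ↦ AD
    B ↦ CC
    C ↦ CB
    D ↦ BA  (constrained at step 1)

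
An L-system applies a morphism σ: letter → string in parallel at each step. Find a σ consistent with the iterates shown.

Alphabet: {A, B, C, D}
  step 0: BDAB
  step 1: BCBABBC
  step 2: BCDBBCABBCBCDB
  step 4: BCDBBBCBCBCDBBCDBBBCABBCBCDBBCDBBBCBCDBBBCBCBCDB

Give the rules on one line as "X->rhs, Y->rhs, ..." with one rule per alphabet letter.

A->AB, B->BC, C->DB, D->B

  step 1 ⇒ step 2: BCBABBC ⇒ BC·DB·BC·AB·BC·BC·DB
    A ↦ AB
    B ↦ BC
    C ↦ DB
  step 0 ⇒ step 1: BDAB ⇒ BC·B·AB·BC
    D ↦ B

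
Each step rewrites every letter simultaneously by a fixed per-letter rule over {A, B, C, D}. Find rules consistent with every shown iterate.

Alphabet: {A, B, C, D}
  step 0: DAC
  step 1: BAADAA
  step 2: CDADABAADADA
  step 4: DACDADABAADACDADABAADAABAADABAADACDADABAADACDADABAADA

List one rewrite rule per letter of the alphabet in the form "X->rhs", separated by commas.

  step 1 ⇒ step 2: BAADAA ⇒ C·DA·DA·BAA·DA·DA
    A ↦ DA
    B ↦ C
    D ↦ BAA
  step 0 ⇒ step 1: DAC ⇒ BAA·DA·A
    C ↦ A

A->DA, B->C, C->A, D->BAA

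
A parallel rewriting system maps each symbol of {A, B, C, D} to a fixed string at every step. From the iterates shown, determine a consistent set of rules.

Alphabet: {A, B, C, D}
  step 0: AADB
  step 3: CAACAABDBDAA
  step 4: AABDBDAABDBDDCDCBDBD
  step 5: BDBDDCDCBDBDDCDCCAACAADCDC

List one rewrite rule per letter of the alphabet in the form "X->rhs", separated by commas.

  step 4 ⇒ step 5: AABDBDAABDBDDCDCBDBD ⇒ BD·BD·D·C·D·C·BD·BD·D·C·D·C·C·AA·C·AA·D·C·D·C
    A ↦ BD
    B ↦ D
    C ↦ AA
    D ↦ C

A->BD, B->D, C->AA, D->C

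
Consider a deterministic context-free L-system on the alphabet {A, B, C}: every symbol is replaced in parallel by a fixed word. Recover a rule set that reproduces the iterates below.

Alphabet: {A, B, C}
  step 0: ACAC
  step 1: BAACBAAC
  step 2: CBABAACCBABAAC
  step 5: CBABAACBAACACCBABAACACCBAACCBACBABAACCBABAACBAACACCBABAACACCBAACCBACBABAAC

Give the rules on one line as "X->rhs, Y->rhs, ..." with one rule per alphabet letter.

A->BA, B->C, C->AC

  step 1 ⇒ step 2: BAACBAAC ⇒ C·BA·BA·AC·C·BA·BA·AC
    A ↦ BA
    B ↦ C
    C ↦ AC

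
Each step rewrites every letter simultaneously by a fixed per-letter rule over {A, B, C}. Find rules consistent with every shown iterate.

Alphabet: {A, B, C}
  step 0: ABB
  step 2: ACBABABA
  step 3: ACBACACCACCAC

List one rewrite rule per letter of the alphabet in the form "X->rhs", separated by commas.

A->AC, B->C, C->BA

  step 2 ⇒ step 3: ACBABABA ⇒ AC·BA·C·AC·C·AC·C·AC
    A ↦ AC
    B ↦ C
    C ↦ BA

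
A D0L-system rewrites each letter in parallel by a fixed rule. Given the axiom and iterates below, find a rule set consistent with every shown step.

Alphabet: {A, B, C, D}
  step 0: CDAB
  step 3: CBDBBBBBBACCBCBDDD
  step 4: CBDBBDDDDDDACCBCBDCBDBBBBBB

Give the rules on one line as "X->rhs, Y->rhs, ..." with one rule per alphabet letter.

A->AC, B->D, C->CB, D->BB

  step 3 ⇒ step 4: CBDBBBBBBACCBCBDDD ⇒ CB·D·BB·D·D·D·D·D·D·AC·CB·CB·D·CB·D·BB·BB·BB
    A ↦ AC
    B ↦ D
    C ↦ CB
    D ↦ BB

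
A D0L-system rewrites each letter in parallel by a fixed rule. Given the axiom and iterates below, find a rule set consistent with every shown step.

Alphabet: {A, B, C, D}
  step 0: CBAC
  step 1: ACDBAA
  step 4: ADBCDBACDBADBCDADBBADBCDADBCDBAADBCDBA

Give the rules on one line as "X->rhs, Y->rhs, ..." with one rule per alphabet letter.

  step 0 ⇒ step 1: CBAC ⇒ A·CD·BA·A
    A ↦ BA
    B ↦ CD
    C ↦ A
    D ↦ DB  (constrained at step 1)

A->BA, B->CD, C->A, D->DB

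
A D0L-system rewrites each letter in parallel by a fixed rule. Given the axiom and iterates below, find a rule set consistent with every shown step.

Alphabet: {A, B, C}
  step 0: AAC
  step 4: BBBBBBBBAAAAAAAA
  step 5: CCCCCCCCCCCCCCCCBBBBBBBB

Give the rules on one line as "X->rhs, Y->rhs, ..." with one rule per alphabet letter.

  step 4 ⇒ step 5: BBBBBBBBAAAAAAAA ⇒ CC·CC·CC·CC·CC·CC·CC·CC·B·B·B·B·B·B·B·B
    A ↦ B
    B ↦ CC
    C ↦ AA  (constrained at step 0)

A->B, B->CC, C->AA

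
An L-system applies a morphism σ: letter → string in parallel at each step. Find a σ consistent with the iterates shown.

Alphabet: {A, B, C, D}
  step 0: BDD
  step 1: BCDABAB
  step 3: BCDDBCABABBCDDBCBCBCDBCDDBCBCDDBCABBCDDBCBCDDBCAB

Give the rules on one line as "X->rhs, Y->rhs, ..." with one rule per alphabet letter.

  step 0 ⇒ step 1: BDD ⇒ BCD·AB·AB
    B ↦ BCD
    D ↦ AB
    A ↦ BC  (constrained at step 1)
    C ↦ DBC  (constrained at step 1)

A->BC, B->BCD, C->DBC, D->AB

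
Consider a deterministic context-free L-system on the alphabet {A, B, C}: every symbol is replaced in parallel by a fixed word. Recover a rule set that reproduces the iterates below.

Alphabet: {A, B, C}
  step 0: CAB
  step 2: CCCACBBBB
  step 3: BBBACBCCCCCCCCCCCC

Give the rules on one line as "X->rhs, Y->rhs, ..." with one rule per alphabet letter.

  step 2 ⇒ step 3: CCCACBBBB ⇒ B·B·B·AC·B·CCC·CCC·CCC·CCC
    A ↦ AC
    B ↦ CCC
    C ↦ B

A->AC, B->CCC, C->B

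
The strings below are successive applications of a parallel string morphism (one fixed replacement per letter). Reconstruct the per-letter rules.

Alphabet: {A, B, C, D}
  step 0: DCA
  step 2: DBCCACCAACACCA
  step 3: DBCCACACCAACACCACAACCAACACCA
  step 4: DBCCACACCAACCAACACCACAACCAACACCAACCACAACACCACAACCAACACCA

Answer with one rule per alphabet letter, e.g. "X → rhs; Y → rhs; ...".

A->CA, B->C, C->AC, D->DBC

  step 3 ⇒ step 4: DBCCACACCAACACCACAACCAACACCA ⇒ DBC·C·AC·AC·CA·AC·CA·AC·AC·CA·CA·AC·CA·AC·AC·CA·AC·CA·CA·AC·AC·CA·CA·AC·CA·AC·AC·CA
    A ↦ CA
    B ↦ C
    C ↦ AC
    D ↦ DBC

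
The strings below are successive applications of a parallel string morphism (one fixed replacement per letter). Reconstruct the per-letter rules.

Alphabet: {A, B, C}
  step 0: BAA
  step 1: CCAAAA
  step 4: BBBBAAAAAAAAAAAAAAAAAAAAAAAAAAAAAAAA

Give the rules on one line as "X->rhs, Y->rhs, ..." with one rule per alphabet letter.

  step 0 ⇒ step 1: BAA ⇒ CC·AA·AA
    A ↦ AA
    B ↦ CC
    C ↦ B  (constrained at step 1)

A->AA, B->CC, C->B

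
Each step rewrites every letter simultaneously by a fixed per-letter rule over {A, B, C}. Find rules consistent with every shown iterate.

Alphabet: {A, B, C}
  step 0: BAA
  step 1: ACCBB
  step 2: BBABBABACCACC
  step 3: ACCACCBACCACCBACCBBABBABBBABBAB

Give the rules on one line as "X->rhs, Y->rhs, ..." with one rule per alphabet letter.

A->B, B->ACC, C->BAB

  step 2 ⇒ step 3: BBABBABACCACC ⇒ ACC·ACC·B·ACC·ACC·B·ACC·B·BAB·BAB·B·BAB·BAB
    A ↦ B
    B ↦ ACC
    C ↦ BAB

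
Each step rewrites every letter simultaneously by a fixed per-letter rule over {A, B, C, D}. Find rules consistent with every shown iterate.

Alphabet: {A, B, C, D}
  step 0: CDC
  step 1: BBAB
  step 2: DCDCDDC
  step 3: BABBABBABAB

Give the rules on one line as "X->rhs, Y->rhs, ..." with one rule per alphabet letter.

A->D, B->DC, C->B, D->BA

  step 2 ⇒ step 3: DCDCDDC ⇒ BA·B·BA·B·BA·BA·B
    C ↦ B
    D ↦ BA
  step 1 ⇒ step 2: BBAB ⇒ DC·DC·D·DC
    A ↦ D
  step 1 ⇒ step 2: BBAB ⇒ DC·DC·D·DC
    B ↦ DC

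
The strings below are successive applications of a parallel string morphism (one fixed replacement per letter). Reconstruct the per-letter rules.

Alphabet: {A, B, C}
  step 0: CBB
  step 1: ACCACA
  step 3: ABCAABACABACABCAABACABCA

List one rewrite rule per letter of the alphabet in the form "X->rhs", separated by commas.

A->AB, B->CA, C->AC

  step 0 ⇒ step 1: CBB ⇒ AC·CA·CA
    B ↦ CA
    C ↦ AC
    A ↦ AB  (constrained at step 1)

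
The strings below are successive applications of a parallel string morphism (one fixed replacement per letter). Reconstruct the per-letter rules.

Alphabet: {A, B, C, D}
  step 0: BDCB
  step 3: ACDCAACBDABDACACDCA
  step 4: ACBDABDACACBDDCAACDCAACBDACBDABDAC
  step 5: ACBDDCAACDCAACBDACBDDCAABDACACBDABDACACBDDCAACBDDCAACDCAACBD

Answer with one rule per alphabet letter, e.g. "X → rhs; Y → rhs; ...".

A->AC, B->DC, C->BD, D->A

  step 4 ⇒ step 5: ACBDABDACACBDDCAACDCAACBDACBDABDAC ⇒ AC·BD·DC·A·AC·DC·A·AC·BD·AC·BD·DC·A·A·BD·AC·AC·BD·A·BD·AC·AC·BD·DC·A·AC·BD·DC·A·AC·DC·A·AC·BD
    A ↦ AC
    B ↦ DC
    C ↦ BD
    D ↦ A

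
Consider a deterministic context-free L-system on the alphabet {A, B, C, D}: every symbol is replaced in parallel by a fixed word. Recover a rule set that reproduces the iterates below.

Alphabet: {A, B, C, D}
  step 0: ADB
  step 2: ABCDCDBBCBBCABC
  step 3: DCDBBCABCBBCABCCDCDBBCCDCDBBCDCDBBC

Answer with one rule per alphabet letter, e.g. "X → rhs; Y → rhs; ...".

  step 2 ⇒ step 3: ABCDCDBBCBBCABC ⇒ D·CD·BBC·ABC·BBC·ABC·CD·CD·BBC·CD·CD·BBC·D·CD·BBC
    A ↦ D
    B ↦ CD
    C ↦ BBC
    D ↦ ABC

A->D, B->CD, C->BBC, D->ABC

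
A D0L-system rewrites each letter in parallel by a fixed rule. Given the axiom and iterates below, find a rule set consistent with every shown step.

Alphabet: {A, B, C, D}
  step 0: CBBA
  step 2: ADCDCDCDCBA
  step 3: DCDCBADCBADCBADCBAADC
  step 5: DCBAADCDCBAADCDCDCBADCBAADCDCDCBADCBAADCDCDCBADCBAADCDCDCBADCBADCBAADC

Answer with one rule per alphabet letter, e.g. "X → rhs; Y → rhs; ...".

  step 2 ⇒ step 3: ADCDCDCDCBA ⇒ DC·DC·BA·DC·BA·DC·BA·DC·BA·A·DC
    A ↦ DC
    B ↦ A
    C ↦ BA
    D ↦ DC

A->DC, B->A, C->BA, D->DC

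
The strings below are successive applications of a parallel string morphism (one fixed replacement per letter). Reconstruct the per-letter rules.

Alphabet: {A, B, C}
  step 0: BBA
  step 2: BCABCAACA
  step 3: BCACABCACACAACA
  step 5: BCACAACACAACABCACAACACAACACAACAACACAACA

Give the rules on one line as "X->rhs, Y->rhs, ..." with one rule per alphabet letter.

  step 2 ⇒ step 3: BCABCAACA ⇒ BC·A·CA·BC·A·CA·CA·A·CA
    A ↦ CA
    B ↦ BC
    C ↦ A

A->CA, B->BC, C->A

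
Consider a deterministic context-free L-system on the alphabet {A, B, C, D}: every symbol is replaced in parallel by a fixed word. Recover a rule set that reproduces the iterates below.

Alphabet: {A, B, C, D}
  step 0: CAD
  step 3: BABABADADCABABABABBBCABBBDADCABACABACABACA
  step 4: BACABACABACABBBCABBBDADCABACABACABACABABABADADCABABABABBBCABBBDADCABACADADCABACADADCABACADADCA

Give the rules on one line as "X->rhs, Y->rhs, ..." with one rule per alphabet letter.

  step 3 ⇒ step 4: BABABADADCABABABABBBCABBBDADCABACABACABACA ⇒ BA·CA·BA·CA·BA·CA·BBB·CA·BBB·DAD·CA·BA·CA·BA·CA·BA·CA·BA·BA·BA·DAD·CA·BA·BA·BA·BBB·CA·BBB·DAD·CA·BA·CA·DAD·CA·BA·CA·DAD·CA·BA·CA·DAD·CA
    A ↦ CA
    B ↦ BA
    C ↦ DAD
    D ↦ BBB

A->CA, B->BA, C->DAD, D->BBB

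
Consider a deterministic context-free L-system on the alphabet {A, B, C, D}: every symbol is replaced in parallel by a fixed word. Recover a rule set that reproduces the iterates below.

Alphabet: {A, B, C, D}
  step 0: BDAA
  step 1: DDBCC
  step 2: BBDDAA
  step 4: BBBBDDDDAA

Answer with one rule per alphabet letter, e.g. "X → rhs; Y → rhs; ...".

A->C, B->DD, C->A, D->B

  step 1 ⇒ step 2: DDBCC ⇒ B·B·DD·A·A
    B ↦ DD
    C ↦ A
    D ↦ B
  step 0 ⇒ step 1: BDAA ⇒ DD·B·C·C
    A ↦ C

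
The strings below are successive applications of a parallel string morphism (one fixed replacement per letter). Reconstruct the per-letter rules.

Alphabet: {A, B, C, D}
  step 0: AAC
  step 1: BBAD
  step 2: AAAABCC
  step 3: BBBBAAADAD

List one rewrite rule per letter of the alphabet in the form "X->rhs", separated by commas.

A->B, B->AA, C->AD, D->CC

  step 2 ⇒ step 3: AAAABCC ⇒ B·B·B·B·AA·AD·AD
    A ↦ B
    B ↦ AA
    C ↦ AD
  step 1 ⇒ step 2: BBAD ⇒ AA·AA·B·CC
    D ↦ CC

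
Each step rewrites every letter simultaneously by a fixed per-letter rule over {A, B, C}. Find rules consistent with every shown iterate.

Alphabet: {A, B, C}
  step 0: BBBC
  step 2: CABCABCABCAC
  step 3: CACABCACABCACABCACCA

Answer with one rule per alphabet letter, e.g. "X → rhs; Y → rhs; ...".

A->C, B->AB, C->CA

  step 2 ⇒ step 3: CABCABCABCAC ⇒ CA·C·AB·CA·C·AB·CA·C·AB·CA·C·CA
    A ↦ C
    B ↦ AB
    C ↦ CA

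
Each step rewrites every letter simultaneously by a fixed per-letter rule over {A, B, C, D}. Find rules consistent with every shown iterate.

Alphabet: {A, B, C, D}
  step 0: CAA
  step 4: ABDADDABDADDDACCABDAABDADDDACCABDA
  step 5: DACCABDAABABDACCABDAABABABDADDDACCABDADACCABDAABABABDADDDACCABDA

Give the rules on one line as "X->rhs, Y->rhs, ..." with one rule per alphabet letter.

A->DA, B->CC, C->D, D->AB

  step 4 ⇒ step 5: ABDADDABDADDDACCABDAABDADDDACCABDA ⇒ DA·CC·AB·DA·AB·AB·DA·CC·AB·DA·AB·AB·AB·DA·D·D·DA·CC·AB·DA·DA·CC·AB·DA·AB·AB·AB·DA·D·D·DA·CC·AB·DA
    A ↦ DA
    B ↦ CC
    C ↦ D
    D ↦ AB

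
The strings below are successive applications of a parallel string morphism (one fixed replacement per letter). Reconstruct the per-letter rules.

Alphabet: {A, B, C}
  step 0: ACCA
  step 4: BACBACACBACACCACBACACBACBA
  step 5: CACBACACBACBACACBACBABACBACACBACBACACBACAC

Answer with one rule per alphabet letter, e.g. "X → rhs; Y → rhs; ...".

A->C, B->CA, C->BA

  step 4 ⇒ step 5: BACBACACBACACCACBACACBACBA ⇒ CA·C·BA·CA·C·BA·C·BA·CA·C·BA·C·BA·BA·C·BA·CA·C·BA·C·BA·CA·C·BA·CA·C
    A ↦ C
    B ↦ CA
    C ↦ BA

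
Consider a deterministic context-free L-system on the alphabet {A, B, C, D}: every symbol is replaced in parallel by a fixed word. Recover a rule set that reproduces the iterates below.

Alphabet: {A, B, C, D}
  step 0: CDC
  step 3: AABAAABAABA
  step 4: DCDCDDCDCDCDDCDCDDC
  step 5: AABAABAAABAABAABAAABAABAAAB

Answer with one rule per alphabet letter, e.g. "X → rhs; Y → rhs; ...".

  step 4 ⇒ step 5: DCDCDDCDCDCDDCDCDDC ⇒ A·AB·A·AB·A·A·AB·A·AB·A·AB·A·A·AB·A·AB·A·A·AB
    C ↦ AB
    D ↦ A
  step 3 ⇒ step 4: AABAAABAABA ⇒ DC·DC·D·DC·DC·DC·D·DC·DC·D·DC
    A ↦ DC
  step 3 ⇒ step 4: AABAAABAABA ⇒ DC·DC·D·DC·DC·DC·D·DC·DC·D·DC
    B ↦ D

A->DC, B->D, C->AB, D->A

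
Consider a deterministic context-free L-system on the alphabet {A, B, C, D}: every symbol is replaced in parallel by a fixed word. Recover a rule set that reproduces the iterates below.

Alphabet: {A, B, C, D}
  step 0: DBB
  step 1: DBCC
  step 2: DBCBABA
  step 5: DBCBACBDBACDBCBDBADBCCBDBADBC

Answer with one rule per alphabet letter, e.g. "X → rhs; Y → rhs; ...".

  step 1 ⇒ step 2: DBCC ⇒ DB·C·BA·BA
    B ↦ C
    C ↦ BA
    D ↦ DB
    A ↦ BD  (constrained at step 2)

A->BD, B->C, C->BA, D->DB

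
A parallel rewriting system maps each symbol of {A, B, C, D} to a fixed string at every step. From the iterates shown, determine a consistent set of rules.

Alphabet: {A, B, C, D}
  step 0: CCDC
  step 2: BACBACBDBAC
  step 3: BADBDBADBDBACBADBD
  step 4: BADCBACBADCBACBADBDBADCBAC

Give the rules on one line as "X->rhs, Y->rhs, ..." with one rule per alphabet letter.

A->D, B->BA, C->BD, D->C

  step 3 ⇒ step 4: BADBDBADBDBACBADBD ⇒ BA·D·C·BA·C·BA·D·C·BA·C·BA·D·BD·BA·D·C·BA·C
    A ↦ D
    B ↦ BA
    C ↦ BD
    D ↦ C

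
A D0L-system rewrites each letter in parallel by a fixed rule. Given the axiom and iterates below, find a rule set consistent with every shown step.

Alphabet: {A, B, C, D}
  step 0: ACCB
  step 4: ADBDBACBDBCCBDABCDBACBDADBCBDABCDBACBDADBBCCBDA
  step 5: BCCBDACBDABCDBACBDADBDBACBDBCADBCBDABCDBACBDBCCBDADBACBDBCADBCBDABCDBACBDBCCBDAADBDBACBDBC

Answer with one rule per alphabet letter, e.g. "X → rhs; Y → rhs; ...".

  step 4 ⇒ step 5: ADBDBACBDBCCBDABCDBACBDADBCBDABCDBACBDADBBCCBDA ⇒ BC·CBD·A·CBD·A·BC·DB·A·CBD·A·DB·DB·A·CBD·BC·A·DB·CBD·A·BC·DB·A·CBD·BC·CBD·A·DB·A·CBD·BC·A·DB·CBD·A·BC·DB·A·CBD·BC·CBD·A·A·DB·DB·A·CBD·BC
    A ↦ BC
    B ↦ A
    C ↦ DB
    D ↦ CBD

A->BC, B->A, C->DB, D->CBD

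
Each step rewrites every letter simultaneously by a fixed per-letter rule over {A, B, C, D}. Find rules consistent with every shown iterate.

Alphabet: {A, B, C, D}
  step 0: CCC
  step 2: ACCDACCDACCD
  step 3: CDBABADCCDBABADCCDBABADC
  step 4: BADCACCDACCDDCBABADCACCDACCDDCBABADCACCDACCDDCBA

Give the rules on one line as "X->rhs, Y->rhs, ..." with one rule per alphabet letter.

A->CD, B->AC, C->BA, D->DC

  step 3 ⇒ step 4: CDBABADCCDBABADCCDBABADC ⇒ BA·DC·AC·CD·AC·CD·DC·BA·BA·DC·AC·CD·AC·CD·DC·BA·BA·DC·AC·CD·AC·CD·DC·BA
    A ↦ CD
    B ↦ AC
    C ↦ BA
    D ↦ DC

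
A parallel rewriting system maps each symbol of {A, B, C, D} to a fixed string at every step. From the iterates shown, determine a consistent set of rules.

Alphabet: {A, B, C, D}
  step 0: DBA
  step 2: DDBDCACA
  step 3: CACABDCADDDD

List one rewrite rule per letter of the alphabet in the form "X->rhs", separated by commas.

  step 2 ⇒ step 3: DDBDCACA ⇒ CA·CA·BD·CA·D·D·D·D
    A ↦ D
    B ↦ BD
    C ↦ D
    D ↦ CA

A->D, B->BD, C->D, D->CA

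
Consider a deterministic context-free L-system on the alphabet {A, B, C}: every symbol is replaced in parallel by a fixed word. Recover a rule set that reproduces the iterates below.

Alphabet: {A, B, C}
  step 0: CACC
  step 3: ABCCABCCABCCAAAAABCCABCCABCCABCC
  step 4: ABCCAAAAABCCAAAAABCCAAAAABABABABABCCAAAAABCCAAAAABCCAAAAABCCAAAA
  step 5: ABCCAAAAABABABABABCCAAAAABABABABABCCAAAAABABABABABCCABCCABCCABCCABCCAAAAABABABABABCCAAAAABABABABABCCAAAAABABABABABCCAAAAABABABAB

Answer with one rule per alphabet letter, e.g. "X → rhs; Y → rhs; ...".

A->AB, B->CC, C->AA

  step 4 ⇒ step 5: ABCCAAAAABCCAAAAABCCAAAAABABABABABCCAAAAABCCAAAAABCCAAAAABCCAAAA ⇒ AB·CC·AA·AA·AB·AB·AB·AB·AB·CC·AA·AA·AB·AB·AB·AB·AB·CC·AA·AA·AB·AB·AB·AB·AB·CC·AB·CC·AB·CC·AB·CC·AB·CC·AA·AA·AB·AB·AB·AB·AB·CC·AA·AA·AB·AB·AB·AB·AB·CC·AA·AA·AB·AB·AB·AB·AB·CC·AA·AA·AB·AB·AB·AB
    A ↦ AB
    B ↦ CC
    C ↦ AA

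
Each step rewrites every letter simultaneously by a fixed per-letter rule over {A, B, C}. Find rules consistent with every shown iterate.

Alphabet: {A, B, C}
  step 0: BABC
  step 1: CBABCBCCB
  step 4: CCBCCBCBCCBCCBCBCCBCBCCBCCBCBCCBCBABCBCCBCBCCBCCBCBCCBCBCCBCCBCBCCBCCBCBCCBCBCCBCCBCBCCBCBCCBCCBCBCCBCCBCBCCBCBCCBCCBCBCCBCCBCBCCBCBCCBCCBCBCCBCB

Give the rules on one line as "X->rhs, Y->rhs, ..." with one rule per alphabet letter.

  step 0 ⇒ step 1: BABC ⇒ CB·AB·CB·CCB
    A ↦ AB
    B ↦ CB
    C ↦ CCB

A->AB, B->CB, C->CCB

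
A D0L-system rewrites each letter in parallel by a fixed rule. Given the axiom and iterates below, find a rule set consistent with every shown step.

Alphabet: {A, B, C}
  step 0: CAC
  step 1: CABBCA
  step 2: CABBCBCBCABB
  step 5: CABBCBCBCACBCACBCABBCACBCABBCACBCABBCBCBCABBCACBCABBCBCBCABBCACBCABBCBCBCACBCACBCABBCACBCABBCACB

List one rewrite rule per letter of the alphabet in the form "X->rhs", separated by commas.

  step 1 ⇒ step 2: CABBCA ⇒ CA·BB·CB·CB·CA·BB
    A ↦ BB
    B ↦ CB
    C ↦ CA

A->BB, B->CB, C->CA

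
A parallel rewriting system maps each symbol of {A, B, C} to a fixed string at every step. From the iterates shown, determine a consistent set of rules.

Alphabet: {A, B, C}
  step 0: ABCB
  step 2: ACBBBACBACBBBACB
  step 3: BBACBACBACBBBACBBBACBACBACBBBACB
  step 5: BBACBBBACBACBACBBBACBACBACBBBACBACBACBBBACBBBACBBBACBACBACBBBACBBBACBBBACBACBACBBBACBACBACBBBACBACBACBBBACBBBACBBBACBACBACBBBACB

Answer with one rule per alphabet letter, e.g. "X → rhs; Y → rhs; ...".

  step 2 ⇒ step 3: ACBBBACBACBBBACB ⇒ B·B·ACB·ACB·ACB·B·B·ACB·B·B·ACB·ACB·ACB·B·B·ACB
    A ↦ B
    B ↦ ACB
    C ↦ B

A->B, B->ACB, C->B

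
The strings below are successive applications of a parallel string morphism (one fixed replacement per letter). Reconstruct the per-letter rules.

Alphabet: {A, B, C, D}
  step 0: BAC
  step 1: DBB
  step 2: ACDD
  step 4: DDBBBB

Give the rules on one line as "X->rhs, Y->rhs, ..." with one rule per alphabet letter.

A->B, B->D, C->B, D->AC

  step 1 ⇒ step 2: DBB ⇒ AC·D·D
    B ↦ D
    D ↦ AC
  step 0 ⇒ step 1: BAC ⇒ D·B·B
    A ↦ B
  step 0 ⇒ step 1: BAC ⇒ D·B·B
    C ↦ B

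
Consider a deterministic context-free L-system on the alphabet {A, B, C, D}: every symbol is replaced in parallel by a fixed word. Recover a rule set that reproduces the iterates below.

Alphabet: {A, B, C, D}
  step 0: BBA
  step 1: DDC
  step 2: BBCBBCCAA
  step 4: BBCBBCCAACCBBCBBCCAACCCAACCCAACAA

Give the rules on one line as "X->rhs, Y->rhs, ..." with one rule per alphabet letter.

A->C, B->D, C->CAA, D->BBC

  step 1 ⇒ step 2: DDC ⇒ BBC·BBC·CAA
    C ↦ CAA
    D ↦ BBC
  step 0 ⇒ step 1: BBA ⇒ D·D·C
    A ↦ C
  step 0 ⇒ step 1: BBA ⇒ D·D·C
    B ↦ D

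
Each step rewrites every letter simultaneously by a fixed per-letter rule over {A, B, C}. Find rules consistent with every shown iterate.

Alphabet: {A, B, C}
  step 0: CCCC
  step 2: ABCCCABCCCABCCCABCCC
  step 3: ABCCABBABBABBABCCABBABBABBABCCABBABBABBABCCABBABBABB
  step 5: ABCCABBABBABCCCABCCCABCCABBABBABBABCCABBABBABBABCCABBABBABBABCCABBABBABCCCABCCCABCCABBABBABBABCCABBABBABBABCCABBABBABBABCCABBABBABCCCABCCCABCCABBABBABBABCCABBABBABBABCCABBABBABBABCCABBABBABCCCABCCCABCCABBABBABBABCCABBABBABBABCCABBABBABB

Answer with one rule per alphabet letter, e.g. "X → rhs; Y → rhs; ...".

A->ABC, B->C, C->ABB

  step 2 ⇒ step 3: ABCCCABCCCABCCCABCCC ⇒ ABC·C·ABB·ABB·ABB·ABC·C·ABB·ABB·ABB·ABC·C·ABB·ABB·ABB·ABC·C·ABB·ABB·ABB
    A ↦ ABC
    B ↦ C
    C ↦ ABB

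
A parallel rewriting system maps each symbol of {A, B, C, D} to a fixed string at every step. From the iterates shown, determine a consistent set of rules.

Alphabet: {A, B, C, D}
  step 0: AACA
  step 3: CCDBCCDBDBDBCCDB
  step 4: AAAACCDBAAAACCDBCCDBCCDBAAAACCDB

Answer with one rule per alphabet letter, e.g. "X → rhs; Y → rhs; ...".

A->B, B->DB, C->AA, D->CC

  step 3 ⇒ step 4: CCDBCCDBDBDBCCDB ⇒ AA·AA·CC·DB·AA·AA·CC·DB·CC·DB·CC·DB·AA·AA·CC·DB
    B ↦ DB
    C ↦ AA
    D ↦ CC
    A ↦ B  (constrained at step 0)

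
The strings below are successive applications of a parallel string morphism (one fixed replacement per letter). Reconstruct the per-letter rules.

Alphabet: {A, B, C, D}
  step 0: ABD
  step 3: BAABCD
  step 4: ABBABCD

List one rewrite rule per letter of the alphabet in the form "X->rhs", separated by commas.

  step 3 ⇒ step 4: BAABCD ⇒ A·B·B·A·B·CD
    A ↦ B
    B ↦ A
    C ↦ B
    D ↦ CD

A->B, B->A, C->B, D->CD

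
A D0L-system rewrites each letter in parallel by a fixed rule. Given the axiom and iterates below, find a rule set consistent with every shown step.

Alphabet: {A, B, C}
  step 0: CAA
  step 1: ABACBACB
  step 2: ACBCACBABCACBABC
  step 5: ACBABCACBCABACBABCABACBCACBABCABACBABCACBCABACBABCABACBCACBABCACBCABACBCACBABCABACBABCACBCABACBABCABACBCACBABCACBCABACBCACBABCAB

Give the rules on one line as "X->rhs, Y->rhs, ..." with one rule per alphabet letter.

A->ACB, B->C, C->AB

  step 1 ⇒ step 2: ABACBACB ⇒ ACB·C·ACB·AB·C·ACB·AB·C
    A ↦ ACB
    B ↦ C
    C ↦ AB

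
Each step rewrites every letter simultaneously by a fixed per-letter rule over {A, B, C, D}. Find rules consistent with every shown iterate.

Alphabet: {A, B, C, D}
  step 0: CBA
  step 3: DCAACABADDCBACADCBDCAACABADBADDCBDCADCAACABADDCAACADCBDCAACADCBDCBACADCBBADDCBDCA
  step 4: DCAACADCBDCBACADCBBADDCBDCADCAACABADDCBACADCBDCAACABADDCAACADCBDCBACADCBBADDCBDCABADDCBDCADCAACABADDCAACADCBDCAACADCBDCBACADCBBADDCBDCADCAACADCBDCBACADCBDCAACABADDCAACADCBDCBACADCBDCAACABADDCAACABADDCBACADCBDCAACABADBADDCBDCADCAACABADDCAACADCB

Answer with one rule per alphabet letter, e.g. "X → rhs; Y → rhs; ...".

A->DCB, B->BAD, C->ACA, D->DCA

  step 3 ⇒ step 4: DCAACABADDCBACADCBDCAACABADBADDCBDCADCAACABADDCAACADCBDCAACADCBDCBACADCBBADDCBDCA ⇒ DCA·ACA·DCB·DCB·ACA·DCB·BAD·DCB·DCA·DCA·ACA·BAD·DCB·ACA·DCB·DCA·ACA·BAD·DCA·ACA·DCB·DCB·ACA·DCB·BAD·DCB·DCA·BAD·DCB·DCA·DCA·ACA·BAD·DCA·ACA·DCB·DCA·ACA·DCB·DCB·ACA·DCB·BAD·DCB·DCA·DCA·ACA·DCB·DCB·ACA·DCB·DCA·ACA·BAD·DCA·ACA·DCB·DCB·ACA·DCB·DCA·ACA·BAD·DCA·ACA·BAD·DCB·ACA·DCB·DCA·ACA·BAD·BAD·DCB·DCA·DCA·ACA·BAD·DCA·ACA·DCB
    A ↦ DCB
    B ↦ BAD
    C ↦ ACA
    D ↦ DCA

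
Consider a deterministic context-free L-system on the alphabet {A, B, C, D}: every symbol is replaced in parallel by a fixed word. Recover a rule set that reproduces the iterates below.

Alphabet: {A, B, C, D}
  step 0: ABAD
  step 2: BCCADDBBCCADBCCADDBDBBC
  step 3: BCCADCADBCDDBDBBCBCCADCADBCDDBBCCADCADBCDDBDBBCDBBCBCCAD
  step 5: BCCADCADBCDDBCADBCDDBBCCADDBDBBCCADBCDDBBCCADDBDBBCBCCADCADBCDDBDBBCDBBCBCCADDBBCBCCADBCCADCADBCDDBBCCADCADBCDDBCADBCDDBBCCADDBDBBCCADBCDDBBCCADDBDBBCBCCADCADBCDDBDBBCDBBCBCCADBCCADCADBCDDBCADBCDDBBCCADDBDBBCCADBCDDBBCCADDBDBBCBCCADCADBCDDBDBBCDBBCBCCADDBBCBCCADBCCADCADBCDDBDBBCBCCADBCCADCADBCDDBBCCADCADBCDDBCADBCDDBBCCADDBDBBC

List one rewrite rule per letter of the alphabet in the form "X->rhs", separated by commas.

  step 2 ⇒ step 3: BCCADDBBCCADBCCADDBDBBC ⇒ BC·CAD·CAD·BCD·DB·DB·BC·BC·CAD·CAD·BCD·DB·BC·CAD·CAD·BCD·DB·DB·BC·DB·BC·BC·CAD
    A ↦ BCD
    B ↦ BC
    C ↦ CAD
    D ↦ DB

A->BCD, B->BC, C->CAD, D->DB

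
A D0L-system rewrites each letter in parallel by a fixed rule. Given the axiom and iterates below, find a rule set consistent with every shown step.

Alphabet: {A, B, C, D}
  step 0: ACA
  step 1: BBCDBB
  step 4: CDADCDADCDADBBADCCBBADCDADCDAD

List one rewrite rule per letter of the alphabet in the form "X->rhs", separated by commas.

A->BB, B->C, C->CD, D->AD

  step 0 ⇒ step 1: ACA ⇒ BB·CD·BB
    A ↦ BB
    C ↦ CD
    B ↦ C  (constrained at step 1)
    D ↦ AD  (constrained at step 1)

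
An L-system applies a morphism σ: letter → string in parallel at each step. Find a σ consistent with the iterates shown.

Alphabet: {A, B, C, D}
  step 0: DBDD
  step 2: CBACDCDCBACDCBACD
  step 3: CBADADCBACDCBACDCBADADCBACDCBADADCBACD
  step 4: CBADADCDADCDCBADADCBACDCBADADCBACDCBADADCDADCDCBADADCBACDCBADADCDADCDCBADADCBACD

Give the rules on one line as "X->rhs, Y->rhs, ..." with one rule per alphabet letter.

A->AD, B->D, C->CBA, D->CD

  step 3 ⇒ step 4: CBADADCBACDCBACDCBADADCBACDCBADADCBACD ⇒ CBA·D·AD·CD·AD·CD·CBA·D·AD·CBA·CD·CBA·D·AD·CBA·CD·CBA·D·AD·CD·AD·CD·CBA·D·AD·CBA·CD·CBA·D·AD·CD·AD·CD·CBA·D·AD·CBA·CD
    A ↦ AD
    B ↦ D
    C ↦ CBA
    D ↦ CD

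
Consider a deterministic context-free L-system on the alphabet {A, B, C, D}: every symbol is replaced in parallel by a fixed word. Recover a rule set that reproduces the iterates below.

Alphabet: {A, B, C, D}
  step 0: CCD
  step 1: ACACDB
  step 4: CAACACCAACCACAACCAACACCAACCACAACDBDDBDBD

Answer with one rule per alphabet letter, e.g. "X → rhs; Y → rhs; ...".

A->CA, B->D, C->AC, D->DB

  step 0 ⇒ step 1: CCD ⇒ AC·AC·DB
    C ↦ AC
    D ↦ DB
    A ↦ CA  (constrained at step 1)
    B ↦ D  (constrained at step 1)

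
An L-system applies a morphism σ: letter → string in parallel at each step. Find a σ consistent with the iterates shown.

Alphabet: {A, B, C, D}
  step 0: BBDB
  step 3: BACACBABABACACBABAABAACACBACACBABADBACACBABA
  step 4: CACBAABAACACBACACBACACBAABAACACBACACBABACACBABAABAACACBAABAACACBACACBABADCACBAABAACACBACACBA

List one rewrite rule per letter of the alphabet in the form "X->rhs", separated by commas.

A->BA, B->CAC, C->A, D->BAD

  step 3 ⇒ step 4: BACACBABABACACBABAABAACACBACACBABADBACACBABA ⇒ CAC·BA·A·BA·A·CAC·BA·CAC·BA·CAC·BA·A·BA·A·CAC·BA·CAC·BA·BA·CAC·BA·BA·A·BA·A·CAC·BA·A·BA·A·CAC·BA·CAC·BA·BAD·CAC·BA·A·BA·A·CAC·BA·CAC·BA
    A ↦ BA
    B ↦ CAC
    C ↦ A
    D ↦ BAD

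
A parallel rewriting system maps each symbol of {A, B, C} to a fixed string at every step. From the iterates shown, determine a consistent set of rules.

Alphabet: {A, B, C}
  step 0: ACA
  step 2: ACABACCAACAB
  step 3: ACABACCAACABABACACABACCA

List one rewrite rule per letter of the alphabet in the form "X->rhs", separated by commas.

A->AC, B->CA, C->AB

  step 2 ⇒ step 3: ACABACCAACAB ⇒ AC·AB·AC·CA·AC·AB·AB·AC·AC·AB·AC·CA
    A ↦ AC
    B ↦ CA
    C ↦ AB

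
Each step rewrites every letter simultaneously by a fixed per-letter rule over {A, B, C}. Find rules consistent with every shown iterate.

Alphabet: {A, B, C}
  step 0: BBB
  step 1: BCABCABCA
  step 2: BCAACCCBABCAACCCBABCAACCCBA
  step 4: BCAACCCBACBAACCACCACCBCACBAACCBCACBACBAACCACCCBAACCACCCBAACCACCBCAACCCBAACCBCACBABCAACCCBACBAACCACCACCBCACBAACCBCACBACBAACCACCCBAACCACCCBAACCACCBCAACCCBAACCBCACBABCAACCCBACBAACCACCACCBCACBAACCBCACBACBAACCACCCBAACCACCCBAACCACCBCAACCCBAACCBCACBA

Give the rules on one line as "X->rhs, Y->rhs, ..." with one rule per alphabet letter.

A->CBA, B->BCA, C->ACC

  step 1 ⇒ step 2: BCABCABCA ⇒ BCA·ACC·CBA·BCA·ACC·CBA·BCA·ACC·CBA
    A ↦ CBA
    B ↦ BCA
    C ↦ ACC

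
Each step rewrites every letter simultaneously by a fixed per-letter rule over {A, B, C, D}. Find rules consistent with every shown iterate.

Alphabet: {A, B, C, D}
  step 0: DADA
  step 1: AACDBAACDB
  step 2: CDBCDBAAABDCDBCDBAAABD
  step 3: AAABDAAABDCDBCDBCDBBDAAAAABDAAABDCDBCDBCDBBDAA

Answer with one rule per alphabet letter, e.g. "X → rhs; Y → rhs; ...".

A->CDB, B->BD, C->A, D->AA

  step 2 ⇒ step 3: CDBCDBAAABDCDBCDBAAABD ⇒ A·AA·BD·A·AA·BD·CDB·CDB·CDB·BD·AA·A·AA·BD·A·AA·BD·CDB·CDB·CDB·BD·AA
    A ↦ CDB
    B ↦ BD
    C ↦ A
    D ↦ AA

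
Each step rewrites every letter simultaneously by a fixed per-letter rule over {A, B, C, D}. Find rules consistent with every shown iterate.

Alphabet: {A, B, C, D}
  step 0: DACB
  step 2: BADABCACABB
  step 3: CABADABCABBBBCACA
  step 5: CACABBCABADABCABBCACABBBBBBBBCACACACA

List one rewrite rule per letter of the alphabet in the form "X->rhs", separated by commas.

  step 2 ⇒ step 3: BADABCACABB ⇒ CA·B·ADA·B·CA·B·B·B·B·CA·CA
    A ↦ B
    B ↦ CA
    C ↦ B
    D ↦ ADA

A->B, B->CA, C->B, D->ADA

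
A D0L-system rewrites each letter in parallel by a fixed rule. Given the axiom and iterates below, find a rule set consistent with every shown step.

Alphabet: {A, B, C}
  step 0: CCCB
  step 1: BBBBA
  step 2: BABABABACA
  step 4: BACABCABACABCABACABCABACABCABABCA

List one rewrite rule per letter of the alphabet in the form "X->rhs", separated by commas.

A->CA, B->BA, C->B

  step 1 ⇒ step 2: BBBBA ⇒ BA·BA·BA·BA·CA
    A ↦ CA
    B ↦ BA
  step 0 ⇒ step 1: CCCB ⇒ B·B·B·BA
    C ↦ B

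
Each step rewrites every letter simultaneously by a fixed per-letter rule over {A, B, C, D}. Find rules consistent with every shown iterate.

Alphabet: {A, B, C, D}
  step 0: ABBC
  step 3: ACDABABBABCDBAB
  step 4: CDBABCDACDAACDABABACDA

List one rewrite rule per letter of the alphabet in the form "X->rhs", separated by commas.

  step 3 ⇒ step 4: ACDABABBABCDBAB ⇒ CD·BA·B·CD·A·CD·A·A·CD·A·BA·B·A·CD·A
    A ↦ CD
    B ↦ A
    C ↦ BA
    D ↦ B

A->CD, B->A, C->BA, D->B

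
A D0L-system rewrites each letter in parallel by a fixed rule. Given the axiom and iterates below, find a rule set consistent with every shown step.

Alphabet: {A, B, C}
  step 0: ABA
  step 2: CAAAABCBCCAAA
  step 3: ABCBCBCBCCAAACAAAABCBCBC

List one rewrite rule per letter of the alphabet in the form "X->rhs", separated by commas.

  step 2 ⇒ step 3: CAAAABCBCCAAA ⇒ A·BC·BC·BC·BC·CAA·A·CAA·A·A·BC·BC·BC
    A ↦ BC
    B ↦ CAA
    C ↦ A

A->BC, B->CAA, C->A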